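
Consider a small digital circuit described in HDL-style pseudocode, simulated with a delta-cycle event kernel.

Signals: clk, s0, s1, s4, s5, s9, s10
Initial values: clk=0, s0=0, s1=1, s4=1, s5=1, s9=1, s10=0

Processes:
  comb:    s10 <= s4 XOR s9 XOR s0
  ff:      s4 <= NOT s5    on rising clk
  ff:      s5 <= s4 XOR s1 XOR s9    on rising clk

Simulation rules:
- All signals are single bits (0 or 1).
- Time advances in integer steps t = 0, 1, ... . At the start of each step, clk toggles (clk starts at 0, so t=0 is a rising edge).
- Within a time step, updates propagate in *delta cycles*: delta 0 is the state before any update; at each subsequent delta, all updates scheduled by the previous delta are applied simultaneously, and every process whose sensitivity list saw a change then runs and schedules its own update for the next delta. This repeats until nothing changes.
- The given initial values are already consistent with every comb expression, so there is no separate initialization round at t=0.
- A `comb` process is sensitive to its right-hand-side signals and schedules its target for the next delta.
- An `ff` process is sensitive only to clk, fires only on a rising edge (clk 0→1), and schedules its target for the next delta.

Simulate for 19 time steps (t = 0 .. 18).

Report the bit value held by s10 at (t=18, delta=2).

[bits: s10,s9,clk,s4,s1,s5,s0]
t=0: Δ0=0101110 Δ1=0111110 Δ2=0110110 Δ3=1110110 | 3Δ
t=1: Δ0=1110110 Δ1=1100110 | 1Δ
t=2: Δ0=1100110 Δ1=1110110 Δ2=1110100 | 2Δ
t=3: Δ0=1110100 Δ1=1100100 | 1Δ
t=4: Δ0=1100100 Δ1=1110100 Δ2=1111100 Δ3=0111100 | 3Δ
t=5: Δ0=0111100 Δ1=0101100 | 1Δ
t=6: Δ0=0101100 Δ1=0111100 Δ2=0111110 | 2Δ
t=7: Δ0=0111110 Δ1=0101110 | 1Δ
t=8: Δ0=0101110 Δ1=0111110 Δ2=0110110 Δ3=1110110 | 3Δ
t=9: Δ0=1110110 Δ1=1100110 | 1Δ
t=10: Δ0=1100110 Δ1=1110110 Δ2=1110100 | 2Δ
t=11: Δ0=1110100 Δ1=1100100 | 1Δ
t=12: Δ0=1100100 Δ1=1110100 Δ2=1111100 Δ3=0111100 | 3Δ
t=13: Δ0=0111100 Δ1=0101100 | 1Δ
t=14: Δ0=0101100 Δ1=0111100 Δ2=0111110 | 2Δ
t=15: Δ0=0111110 Δ1=0101110 | 1Δ
t=16: Δ0=0101110 Δ1=0111110 Δ2=0110110 Δ3=1110110 | 3Δ
t=17: Δ0=1110110 Δ1=1100110 | 1Δ
t=18: Δ0=1100110 Δ1=1110110 Δ2=1110100 | 2Δ

1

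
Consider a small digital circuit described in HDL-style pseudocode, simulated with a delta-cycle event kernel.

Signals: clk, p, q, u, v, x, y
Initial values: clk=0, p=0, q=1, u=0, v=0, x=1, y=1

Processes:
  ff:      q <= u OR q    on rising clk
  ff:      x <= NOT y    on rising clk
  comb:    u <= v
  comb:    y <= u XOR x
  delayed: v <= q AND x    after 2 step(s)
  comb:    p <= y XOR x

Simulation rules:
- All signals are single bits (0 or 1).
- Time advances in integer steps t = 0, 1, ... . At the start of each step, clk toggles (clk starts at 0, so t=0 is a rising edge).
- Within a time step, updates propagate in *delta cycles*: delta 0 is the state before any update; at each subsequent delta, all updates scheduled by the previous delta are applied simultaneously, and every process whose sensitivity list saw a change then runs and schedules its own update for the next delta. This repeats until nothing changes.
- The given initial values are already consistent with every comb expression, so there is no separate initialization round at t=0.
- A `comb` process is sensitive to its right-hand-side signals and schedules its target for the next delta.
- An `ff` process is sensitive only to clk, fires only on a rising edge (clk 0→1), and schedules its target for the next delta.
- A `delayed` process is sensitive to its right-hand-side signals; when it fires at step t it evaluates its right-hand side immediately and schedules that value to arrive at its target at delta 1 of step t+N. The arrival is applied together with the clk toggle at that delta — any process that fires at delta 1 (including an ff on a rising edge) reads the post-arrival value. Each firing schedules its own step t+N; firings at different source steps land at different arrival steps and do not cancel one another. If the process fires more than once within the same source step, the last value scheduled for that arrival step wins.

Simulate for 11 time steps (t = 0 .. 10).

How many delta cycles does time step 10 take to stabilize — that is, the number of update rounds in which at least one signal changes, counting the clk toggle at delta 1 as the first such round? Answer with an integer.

3

[bits: u,p,v,y,x,clk,q]
t=0: Δ0=0001101 Δ1=0001111 Δ2=0001011 Δ3=0100011 Δ4=0000011 | 4Δ
t=1: Δ0=0000011 Δ1=0000001 | 1Δ
t=2: Δ0=0000001 Δ1=0000011 Δ2=0000111 Δ3=0101111 Δ4=0001111 | 4Δ
t=3: Δ0=0001111 Δ1=0001101 | 1Δ
t=4: Δ0=0001101 Δ1=0011111 Δ2=1011011 Δ3=1111011 | 3Δ
t=5: Δ0=1111011 Δ1=1111001 | 1Δ
t=6: Δ0=1111001 Δ1=1101011 Δ2=0101011 Δ3=0100011 Δ4=0000011 | 4Δ
t=7: Δ0=0000011 Δ1=0000001 | 1Δ
t=8: Δ0=0000001 Δ1=0000011 Δ2=0000111 Δ3=0101111 Δ4=0001111 | 4Δ
t=9: Δ0=0001111 Δ1=0001101 | 1Δ
t=10: Δ0=0001101 Δ1=0011111 Δ2=1011011 Δ3=1111011 | 3Δ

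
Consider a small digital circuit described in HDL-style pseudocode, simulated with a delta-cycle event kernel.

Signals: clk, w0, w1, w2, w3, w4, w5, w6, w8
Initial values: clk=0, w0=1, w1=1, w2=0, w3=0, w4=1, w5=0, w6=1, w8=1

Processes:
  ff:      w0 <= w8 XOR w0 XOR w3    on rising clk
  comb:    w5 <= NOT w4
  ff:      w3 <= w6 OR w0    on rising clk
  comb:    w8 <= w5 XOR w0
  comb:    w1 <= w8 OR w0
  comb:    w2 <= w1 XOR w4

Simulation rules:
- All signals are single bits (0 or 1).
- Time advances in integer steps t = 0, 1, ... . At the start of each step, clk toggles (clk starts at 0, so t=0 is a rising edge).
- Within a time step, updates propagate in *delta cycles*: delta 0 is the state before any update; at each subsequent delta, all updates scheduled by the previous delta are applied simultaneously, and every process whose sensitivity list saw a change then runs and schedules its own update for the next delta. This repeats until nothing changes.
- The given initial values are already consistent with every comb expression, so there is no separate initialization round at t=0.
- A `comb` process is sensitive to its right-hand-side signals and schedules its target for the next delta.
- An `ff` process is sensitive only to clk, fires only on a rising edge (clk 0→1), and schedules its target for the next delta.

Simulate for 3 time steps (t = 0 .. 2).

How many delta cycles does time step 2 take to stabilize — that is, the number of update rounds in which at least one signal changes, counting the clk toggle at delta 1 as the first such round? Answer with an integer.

t0.Δ0 w4=1 w5=0 w2=0 w1=1 w8=1 w0=1 w6=1 clk=0 w3=0
t0.Δ1 w4=1 w5=0 w2=0 w1=1 w8=1 w0=1 w6=1 clk=1 w3=0
t0.Δ2 w4=1 w5=0 w2=0 w1=1 w8=1 w0=0 w6=1 clk=1 w3=1
t0.Δ3 w4=1 w5=0 w2=0 w1=1 w8=0 w0=0 w6=1 clk=1 w3=1
t0.Δ4 w4=1 w5=0 w2=0 w1=0 w8=0 w0=0 w6=1 clk=1 w3=1
t0.Δ5 w4=1 w5=0 w2=1 w1=0 w8=0 w0=0 w6=1 clk=1 w3=1
t1.Δ0 w4=1 w5=0 w2=1 w1=0 w8=0 w0=0 w6=1 clk=1 w3=1
t1.Δ1 w4=1 w5=0 w2=1 w1=0 w8=0 w0=0 w6=1 clk=0 w3=1
t2.Δ0 w4=1 w5=0 w2=1 w1=0 w8=0 w0=0 w6=1 clk=0 w3=1
t2.Δ1 w4=1 w5=0 w2=1 w1=0 w8=0 w0=0 w6=1 clk=1 w3=1
t2.Δ2 w4=1 w5=0 w2=1 w1=0 w8=0 w0=1 w6=1 clk=1 w3=1
t2.Δ3 w4=1 w5=0 w2=1 w1=1 w8=1 w0=1 w6=1 clk=1 w3=1
t2.Δ4 w4=1 w5=0 w2=0 w1=1 w8=1 w0=1 w6=1 clk=1 w3=1

4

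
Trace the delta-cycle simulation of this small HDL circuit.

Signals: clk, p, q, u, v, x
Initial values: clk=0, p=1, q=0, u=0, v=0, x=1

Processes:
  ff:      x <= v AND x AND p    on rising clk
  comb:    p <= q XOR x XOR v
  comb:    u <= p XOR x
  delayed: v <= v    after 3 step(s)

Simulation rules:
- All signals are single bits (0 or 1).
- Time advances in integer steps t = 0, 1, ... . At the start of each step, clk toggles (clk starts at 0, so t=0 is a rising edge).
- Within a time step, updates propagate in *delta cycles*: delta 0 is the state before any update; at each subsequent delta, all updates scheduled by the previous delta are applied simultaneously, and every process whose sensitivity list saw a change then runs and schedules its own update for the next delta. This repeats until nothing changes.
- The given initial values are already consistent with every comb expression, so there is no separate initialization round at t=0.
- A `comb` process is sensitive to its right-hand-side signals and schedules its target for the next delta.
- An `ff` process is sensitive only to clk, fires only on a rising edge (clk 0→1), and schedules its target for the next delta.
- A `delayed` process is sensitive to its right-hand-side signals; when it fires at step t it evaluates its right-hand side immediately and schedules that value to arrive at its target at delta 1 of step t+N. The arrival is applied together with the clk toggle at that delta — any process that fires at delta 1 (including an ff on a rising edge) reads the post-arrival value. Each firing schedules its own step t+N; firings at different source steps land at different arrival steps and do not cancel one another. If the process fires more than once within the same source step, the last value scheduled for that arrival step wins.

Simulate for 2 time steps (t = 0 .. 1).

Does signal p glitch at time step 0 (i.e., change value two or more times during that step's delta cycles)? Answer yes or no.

t=0 Δ0: q=0 v=0 p=1 x=1 clk=0 u=0
  Δ1: clk:0→1
  Δ2: x:1→0
  Δ3: p:1→0, u:0→1
  Δ4: u:1→0
  (4Δ to stable)
t=1 Δ0: q=0 v=0 p=0 x=0 clk=1 u=0
  Δ1: clk:1→0
  (1Δ to stable)

no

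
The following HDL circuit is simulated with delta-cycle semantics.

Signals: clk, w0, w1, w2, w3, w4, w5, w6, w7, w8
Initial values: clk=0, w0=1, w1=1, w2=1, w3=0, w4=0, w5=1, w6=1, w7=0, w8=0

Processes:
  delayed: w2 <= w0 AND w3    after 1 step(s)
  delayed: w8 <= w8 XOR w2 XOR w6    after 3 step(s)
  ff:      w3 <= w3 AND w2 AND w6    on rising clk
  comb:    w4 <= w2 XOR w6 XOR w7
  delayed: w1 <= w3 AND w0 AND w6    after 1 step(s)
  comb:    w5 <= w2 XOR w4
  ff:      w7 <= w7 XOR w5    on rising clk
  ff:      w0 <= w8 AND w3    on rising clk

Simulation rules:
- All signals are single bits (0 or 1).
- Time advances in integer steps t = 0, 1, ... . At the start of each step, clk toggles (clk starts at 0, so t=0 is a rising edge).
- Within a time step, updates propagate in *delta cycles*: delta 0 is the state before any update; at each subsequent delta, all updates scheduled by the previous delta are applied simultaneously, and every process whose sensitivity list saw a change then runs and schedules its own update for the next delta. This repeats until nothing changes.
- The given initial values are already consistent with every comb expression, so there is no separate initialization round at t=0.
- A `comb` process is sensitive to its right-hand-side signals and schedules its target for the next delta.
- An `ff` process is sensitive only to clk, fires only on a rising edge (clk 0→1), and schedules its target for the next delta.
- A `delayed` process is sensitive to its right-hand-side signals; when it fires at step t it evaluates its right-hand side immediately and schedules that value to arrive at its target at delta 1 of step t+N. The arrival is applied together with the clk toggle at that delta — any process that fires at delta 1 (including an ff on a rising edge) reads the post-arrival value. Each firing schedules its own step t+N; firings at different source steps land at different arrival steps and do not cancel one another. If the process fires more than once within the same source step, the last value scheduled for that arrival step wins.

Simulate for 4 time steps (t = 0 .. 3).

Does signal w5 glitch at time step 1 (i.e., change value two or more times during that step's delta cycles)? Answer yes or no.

yes

t0.Δ0 w6=1 w0=1 w7=0 w8=0 w1=1 w2=1 w4=0 w3=0 w5=1 clk=0
t0.Δ1 w6=1 w0=1 w7=0 w8=0 w1=1 w2=1 w4=0 w3=0 w5=1 clk=1
t0.Δ2 w6=1 w0=0 w7=1 w8=0 w1=1 w2=1 w4=0 w3=0 w5=1 clk=1
t0.Δ3 w6=1 w0=0 w7=1 w8=0 w1=1 w2=1 w4=1 w3=0 w5=1 clk=1
t0.Δ4 w6=1 w0=0 w7=1 w8=0 w1=1 w2=1 w4=1 w3=0 w5=0 clk=1
t1.Δ0 w6=1 w0=0 w7=1 w8=0 w1=1 w2=1 w4=1 w3=0 w5=0 clk=1
t1.Δ1 w6=1 w0=0 w7=1 w8=0 w1=0 w2=0 w4=1 w3=0 w5=0 clk=0
t1.Δ2 w6=1 w0=0 w7=1 w8=0 w1=0 w2=0 w4=0 w3=0 w5=1 clk=0
t1.Δ3 w6=1 w0=0 w7=1 w8=0 w1=0 w2=0 w4=0 w3=0 w5=0 clk=0
t2.Δ0 w6=1 w0=0 w7=1 w8=0 w1=0 w2=0 w4=0 w3=0 w5=0 clk=0
t2.Δ1 w6=1 w0=0 w7=1 w8=0 w1=0 w2=0 w4=0 w3=0 w5=0 clk=1
t3.Δ0 w6=1 w0=0 w7=1 w8=0 w1=0 w2=0 w4=0 w3=0 w5=0 clk=1
t3.Δ1 w6=1 w0=0 w7=1 w8=0 w1=0 w2=0 w4=0 w3=0 w5=0 clk=0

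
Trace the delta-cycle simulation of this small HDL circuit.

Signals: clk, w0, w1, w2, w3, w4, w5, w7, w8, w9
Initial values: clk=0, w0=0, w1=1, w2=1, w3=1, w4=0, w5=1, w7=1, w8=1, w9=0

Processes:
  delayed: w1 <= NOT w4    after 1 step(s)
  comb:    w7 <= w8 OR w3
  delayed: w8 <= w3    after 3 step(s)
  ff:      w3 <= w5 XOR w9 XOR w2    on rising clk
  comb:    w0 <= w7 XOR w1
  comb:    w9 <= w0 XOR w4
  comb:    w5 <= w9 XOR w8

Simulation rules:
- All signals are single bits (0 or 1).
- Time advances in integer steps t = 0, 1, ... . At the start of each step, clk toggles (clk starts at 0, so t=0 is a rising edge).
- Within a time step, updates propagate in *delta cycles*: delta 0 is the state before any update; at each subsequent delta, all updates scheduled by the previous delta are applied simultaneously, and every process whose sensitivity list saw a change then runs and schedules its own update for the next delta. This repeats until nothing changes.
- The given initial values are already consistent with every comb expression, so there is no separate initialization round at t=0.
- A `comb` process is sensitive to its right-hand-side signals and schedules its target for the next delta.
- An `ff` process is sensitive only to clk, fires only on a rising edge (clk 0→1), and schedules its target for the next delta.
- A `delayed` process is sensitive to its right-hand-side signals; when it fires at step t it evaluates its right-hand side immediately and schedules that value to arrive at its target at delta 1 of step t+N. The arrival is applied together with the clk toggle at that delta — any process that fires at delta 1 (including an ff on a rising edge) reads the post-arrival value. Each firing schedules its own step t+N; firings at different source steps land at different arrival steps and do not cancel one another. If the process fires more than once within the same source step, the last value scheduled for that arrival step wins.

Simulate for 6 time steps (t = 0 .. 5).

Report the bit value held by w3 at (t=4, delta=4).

t=0 Δ0: w0=0 clk=0 w4=0 w8=1 w1=1 w7=1 w2=1 w9=0 w3=1 w5=1
  Δ1: clk:0→1
  Δ2: w3:1→0
  (2Δ to stable)
t=1 Δ0: w0=0 clk=1 w4=0 w8=1 w1=1 w7=1 w2=1 w9=0 w3=0 w5=1
  Δ1: clk:1→0
  (1Δ to stable)
t=2 Δ0: w0=0 clk=0 w4=0 w8=1 w1=1 w7=1 w2=1 w9=0 w3=0 w5=1
  Δ1: clk:0→1
  (1Δ to stable)
t=3 Δ0: w0=0 clk=1 w4=0 w8=1 w1=1 w7=1 w2=1 w9=0 w3=0 w5=1
  Δ1: clk:1→0, w8:1→0
  Δ2: w7:1→0, w5:1→0
  Δ3: w0:0→1
  Δ4: w9:0→1
  Δ5: w5:0→1
  (5Δ to stable)
t=4 Δ0: w0=1 clk=0 w4=0 w8=0 w1=1 w7=0 w2=1 w9=1 w3=0 w5=1
  Δ1: clk:0→1
  Δ2: w3:0→1
  Δ3: w7:0→1
  Δ4: w0:1→0
  Δ5: w9:1→0
  Δ6: w5:1→0
  (6Δ to stable)
t=5 Δ0: w0=0 clk=1 w4=0 w8=0 w1=1 w7=1 w2=1 w9=0 w3=1 w5=0
  Δ1: clk:1→0
  (1Δ to stable)

1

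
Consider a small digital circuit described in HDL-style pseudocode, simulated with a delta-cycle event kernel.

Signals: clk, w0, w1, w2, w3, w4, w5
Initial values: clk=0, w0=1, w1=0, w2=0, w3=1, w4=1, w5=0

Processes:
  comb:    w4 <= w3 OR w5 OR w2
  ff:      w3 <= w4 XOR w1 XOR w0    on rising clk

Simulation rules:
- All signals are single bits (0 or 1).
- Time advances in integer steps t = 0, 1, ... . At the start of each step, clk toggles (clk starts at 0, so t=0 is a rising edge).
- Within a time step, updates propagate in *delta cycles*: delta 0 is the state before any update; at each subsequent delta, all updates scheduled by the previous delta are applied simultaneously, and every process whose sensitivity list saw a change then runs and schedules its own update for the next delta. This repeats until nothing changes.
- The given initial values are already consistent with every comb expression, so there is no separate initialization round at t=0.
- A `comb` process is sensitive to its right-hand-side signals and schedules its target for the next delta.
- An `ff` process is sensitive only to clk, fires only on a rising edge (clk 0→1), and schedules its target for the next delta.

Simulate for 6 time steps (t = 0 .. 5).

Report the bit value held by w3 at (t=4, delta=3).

0

[bits: w3,w2,w5,w4,w0,w1,clk]
t=0: Δ0=1001100 Δ1=1001101 Δ2=0001101 Δ3=0000101 | 3Δ
t=1: Δ0=0000101 Δ1=0000100 | 1Δ
t=2: Δ0=0000100 Δ1=0000101 Δ2=1000101 Δ3=1001101 | 3Δ
t=3: Δ0=1001101 Δ1=1001100 | 1Δ
t=4: Δ0=1001100 Δ1=1001101 Δ2=0001101 Δ3=0000101 | 3Δ
t=5: Δ0=0000101 Δ1=0000100 | 1Δ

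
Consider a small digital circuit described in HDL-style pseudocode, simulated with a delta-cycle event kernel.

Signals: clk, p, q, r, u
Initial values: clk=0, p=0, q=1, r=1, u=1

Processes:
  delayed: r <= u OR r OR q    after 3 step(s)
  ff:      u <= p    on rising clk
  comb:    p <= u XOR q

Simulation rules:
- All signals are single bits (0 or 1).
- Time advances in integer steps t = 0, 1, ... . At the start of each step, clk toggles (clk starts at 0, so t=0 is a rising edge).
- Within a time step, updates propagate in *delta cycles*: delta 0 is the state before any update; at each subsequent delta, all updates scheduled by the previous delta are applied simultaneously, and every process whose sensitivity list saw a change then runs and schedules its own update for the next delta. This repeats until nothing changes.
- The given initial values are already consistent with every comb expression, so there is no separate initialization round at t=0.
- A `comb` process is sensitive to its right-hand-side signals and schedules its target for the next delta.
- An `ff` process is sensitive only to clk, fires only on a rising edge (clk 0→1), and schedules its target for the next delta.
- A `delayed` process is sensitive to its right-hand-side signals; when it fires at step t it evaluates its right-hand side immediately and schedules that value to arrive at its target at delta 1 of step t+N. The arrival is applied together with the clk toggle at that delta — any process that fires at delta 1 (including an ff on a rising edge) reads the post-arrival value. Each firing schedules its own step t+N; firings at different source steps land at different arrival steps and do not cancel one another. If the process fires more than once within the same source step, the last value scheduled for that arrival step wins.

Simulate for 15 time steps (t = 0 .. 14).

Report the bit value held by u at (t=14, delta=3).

t0.Δ0 u=1 p=0 r=1 clk=0 q=1
t0.Δ1 u=1 p=0 r=1 clk=1 q=1
t0.Δ2 u=0 p=0 r=1 clk=1 q=1
t0.Δ3 u=0 p=1 r=1 clk=1 q=1
t1.Δ0 u=0 p=1 r=1 clk=1 q=1
t1.Δ1 u=0 p=1 r=1 clk=0 q=1
t2.Δ0 u=0 p=1 r=1 clk=0 q=1
t2.Δ1 u=0 p=1 r=1 clk=1 q=1
t2.Δ2 u=1 p=1 r=1 clk=1 q=1
t2.Δ3 u=1 p=0 r=1 clk=1 q=1
t3.Δ0 u=1 p=0 r=1 clk=1 q=1
t3.Δ1 u=1 p=0 r=1 clk=0 q=1
t4.Δ0 u=1 p=0 r=1 clk=0 q=1
t4.Δ1 u=1 p=0 r=1 clk=1 q=1
t4.Δ2 u=0 p=0 r=1 clk=1 q=1
t4.Δ3 u=0 p=1 r=1 clk=1 q=1
t5.Δ0 u=0 p=1 r=1 clk=1 q=1
t5.Δ1 u=0 p=1 r=1 clk=0 q=1
t6.Δ0 u=0 p=1 r=1 clk=0 q=1
t6.Δ1 u=0 p=1 r=1 clk=1 q=1
t6.Δ2 u=1 p=1 r=1 clk=1 q=1
t6.Δ3 u=1 p=0 r=1 clk=1 q=1
t7.Δ0 u=1 p=0 r=1 clk=1 q=1
t7.Δ1 u=1 p=0 r=1 clk=0 q=1
t8.Δ0 u=1 p=0 r=1 clk=0 q=1
t8.Δ1 u=1 p=0 r=1 clk=1 q=1
t8.Δ2 u=0 p=0 r=1 clk=1 q=1
t8.Δ3 u=0 p=1 r=1 clk=1 q=1
t9.Δ0 u=0 p=1 r=1 clk=1 q=1
t9.Δ1 u=0 p=1 r=1 clk=0 q=1
t10.Δ0 u=0 p=1 r=1 clk=0 q=1
t10.Δ1 u=0 p=1 r=1 clk=1 q=1
t10.Δ2 u=1 p=1 r=1 clk=1 q=1
t10.Δ3 u=1 p=0 r=1 clk=1 q=1
t11.Δ0 u=1 p=0 r=1 clk=1 q=1
t11.Δ1 u=1 p=0 r=1 clk=0 q=1
t12.Δ0 u=1 p=0 r=1 clk=0 q=1
t12.Δ1 u=1 p=0 r=1 clk=1 q=1
t12.Δ2 u=0 p=0 r=1 clk=1 q=1
t12.Δ3 u=0 p=1 r=1 clk=1 q=1
t13.Δ0 u=0 p=1 r=1 clk=1 q=1
t13.Δ1 u=0 p=1 r=1 clk=0 q=1
t14.Δ0 u=0 p=1 r=1 clk=0 q=1
t14.Δ1 u=0 p=1 r=1 clk=1 q=1
t14.Δ2 u=1 p=1 r=1 clk=1 q=1
t14.Δ3 u=1 p=0 r=1 clk=1 q=1

1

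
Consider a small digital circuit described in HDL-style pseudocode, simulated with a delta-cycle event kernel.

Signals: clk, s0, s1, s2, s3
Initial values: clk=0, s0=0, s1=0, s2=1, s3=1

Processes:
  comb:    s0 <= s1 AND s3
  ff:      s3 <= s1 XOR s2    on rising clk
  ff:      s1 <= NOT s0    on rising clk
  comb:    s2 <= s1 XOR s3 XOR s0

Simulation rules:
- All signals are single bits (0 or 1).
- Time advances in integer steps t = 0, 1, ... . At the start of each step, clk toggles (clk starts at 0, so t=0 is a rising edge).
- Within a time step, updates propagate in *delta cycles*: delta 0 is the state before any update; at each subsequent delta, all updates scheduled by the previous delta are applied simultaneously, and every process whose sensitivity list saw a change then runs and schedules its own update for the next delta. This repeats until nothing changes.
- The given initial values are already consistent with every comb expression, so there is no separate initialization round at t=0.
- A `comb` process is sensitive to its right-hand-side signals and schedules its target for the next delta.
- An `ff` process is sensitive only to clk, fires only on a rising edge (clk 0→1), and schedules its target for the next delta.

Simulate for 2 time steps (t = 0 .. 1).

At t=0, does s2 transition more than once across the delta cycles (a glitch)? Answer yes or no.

[bits: clk,s2,s3,s1,s0]
t=0: Δ0=01100 Δ1=11100 Δ2=11110 Δ3=10111 Δ4=11111 | 4Δ
t=1: Δ0=11111 Δ1=01111 | 1Δ

yes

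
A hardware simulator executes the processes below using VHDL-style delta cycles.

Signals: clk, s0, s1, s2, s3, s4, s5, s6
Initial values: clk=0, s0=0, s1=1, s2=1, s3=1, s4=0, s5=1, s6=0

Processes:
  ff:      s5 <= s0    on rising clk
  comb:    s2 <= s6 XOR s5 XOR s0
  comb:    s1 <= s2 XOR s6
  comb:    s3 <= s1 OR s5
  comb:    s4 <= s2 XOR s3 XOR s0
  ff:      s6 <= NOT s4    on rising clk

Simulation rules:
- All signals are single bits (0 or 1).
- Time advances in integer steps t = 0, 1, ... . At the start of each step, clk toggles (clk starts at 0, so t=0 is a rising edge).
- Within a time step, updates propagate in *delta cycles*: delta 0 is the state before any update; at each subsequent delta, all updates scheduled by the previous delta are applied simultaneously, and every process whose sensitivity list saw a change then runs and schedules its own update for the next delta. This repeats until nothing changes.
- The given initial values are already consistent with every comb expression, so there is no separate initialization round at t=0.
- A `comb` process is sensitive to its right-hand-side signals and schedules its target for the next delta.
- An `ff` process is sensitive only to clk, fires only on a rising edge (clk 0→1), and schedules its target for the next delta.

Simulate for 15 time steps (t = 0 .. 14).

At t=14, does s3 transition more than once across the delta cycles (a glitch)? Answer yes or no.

t0.Δ0 s3=1 s0=0 s1=1 s6=0 s4=0 clk=0 s2=1 s5=1
t0.Δ1 s3=1 s0=0 s1=1 s6=0 s4=0 clk=1 s2=1 s5=1
t0.Δ2 s3=1 s0=0 s1=1 s6=1 s4=0 clk=1 s2=1 s5=0
t0.Δ3 s3=1 s0=0 s1=0 s6=1 s4=0 clk=1 s2=1 s5=0
t0.Δ4 s3=0 s0=0 s1=0 s6=1 s4=0 clk=1 s2=1 s5=0
t0.Δ5 s3=0 s0=0 s1=0 s6=1 s4=1 clk=1 s2=1 s5=0
t1.Δ0 s3=0 s0=0 s1=0 s6=1 s4=1 clk=1 s2=1 s5=0
t1.Δ1 s3=0 s0=0 s1=0 s6=1 s4=1 clk=0 s2=1 s5=0
t2.Δ0 s3=0 s0=0 s1=0 s6=1 s4=1 clk=0 s2=1 s5=0
t2.Δ1 s3=0 s0=0 s1=0 s6=1 s4=1 clk=1 s2=1 s5=0
t2.Δ2 s3=0 s0=0 s1=0 s6=0 s4=1 clk=1 s2=1 s5=0
t2.Δ3 s3=0 s0=0 s1=1 s6=0 s4=1 clk=1 s2=0 s5=0
t2.Δ4 s3=1 s0=0 s1=0 s6=0 s4=0 clk=1 s2=0 s5=0
t2.Δ5 s3=0 s0=0 s1=0 s6=0 s4=1 clk=1 s2=0 s5=0
t2.Δ6 s3=0 s0=0 s1=0 s6=0 s4=0 clk=1 s2=0 s5=0
t3.Δ0 s3=0 s0=0 s1=0 s6=0 s4=0 clk=1 s2=0 s5=0
t3.Δ1 s3=0 s0=0 s1=0 s6=0 s4=0 clk=0 s2=0 s5=0
t4.Δ0 s3=0 s0=0 s1=0 s6=0 s4=0 clk=0 s2=0 s5=0
t4.Δ1 s3=0 s0=0 s1=0 s6=0 s4=0 clk=1 s2=0 s5=0
t4.Δ2 s3=0 s0=0 s1=0 s6=1 s4=0 clk=1 s2=0 s5=0
t4.Δ3 s3=0 s0=0 s1=1 s6=1 s4=0 clk=1 s2=1 s5=0
t4.Δ4 s3=1 s0=0 s1=0 s6=1 s4=1 clk=1 s2=1 s5=0
t4.Δ5 s3=0 s0=0 s1=0 s6=1 s4=0 clk=1 s2=1 s5=0
t4.Δ6 s3=0 s0=0 s1=0 s6=1 s4=1 clk=1 s2=1 s5=0
t5.Δ0 s3=0 s0=0 s1=0 s6=1 s4=1 clk=1 s2=1 s5=0
t5.Δ1 s3=0 s0=0 s1=0 s6=1 s4=1 clk=0 s2=1 s5=0
t6.Δ0 s3=0 s0=0 s1=0 s6=1 s4=1 clk=0 s2=1 s5=0
t6.Δ1 s3=0 s0=0 s1=0 s6=1 s4=1 clk=1 s2=1 s5=0
t6.Δ2 s3=0 s0=0 s1=0 s6=0 s4=1 clk=1 s2=1 s5=0
t6.Δ3 s3=0 s0=0 s1=1 s6=0 s4=1 clk=1 s2=0 s5=0
t6.Δ4 s3=1 s0=0 s1=0 s6=0 s4=0 clk=1 s2=0 s5=0
t6.Δ5 s3=0 s0=0 s1=0 s6=0 s4=1 clk=1 s2=0 s5=0
t6.Δ6 s3=0 s0=0 s1=0 s6=0 s4=0 clk=1 s2=0 s5=0
t7.Δ0 s3=0 s0=0 s1=0 s6=0 s4=0 clk=1 s2=0 s5=0
t7.Δ1 s3=0 s0=0 s1=0 s6=0 s4=0 clk=0 s2=0 s5=0
t8.Δ0 s3=0 s0=0 s1=0 s6=0 s4=0 clk=0 s2=0 s5=0
t8.Δ1 s3=0 s0=0 s1=0 s6=0 s4=0 clk=1 s2=0 s5=0
t8.Δ2 s3=0 s0=0 s1=0 s6=1 s4=0 clk=1 s2=0 s5=0
t8.Δ3 s3=0 s0=0 s1=1 s6=1 s4=0 clk=1 s2=1 s5=0
t8.Δ4 s3=1 s0=0 s1=0 s6=1 s4=1 clk=1 s2=1 s5=0
t8.Δ5 s3=0 s0=0 s1=0 s6=1 s4=0 clk=1 s2=1 s5=0
t8.Δ6 s3=0 s0=0 s1=0 s6=1 s4=1 clk=1 s2=1 s5=0
t9.Δ0 s3=0 s0=0 s1=0 s6=1 s4=1 clk=1 s2=1 s5=0
t9.Δ1 s3=0 s0=0 s1=0 s6=1 s4=1 clk=0 s2=1 s5=0
t10.Δ0 s3=0 s0=0 s1=0 s6=1 s4=1 clk=0 s2=1 s5=0
t10.Δ1 s3=0 s0=0 s1=0 s6=1 s4=1 clk=1 s2=1 s5=0
t10.Δ2 s3=0 s0=0 s1=0 s6=0 s4=1 clk=1 s2=1 s5=0
t10.Δ3 s3=0 s0=0 s1=1 s6=0 s4=1 clk=1 s2=0 s5=0
t10.Δ4 s3=1 s0=0 s1=0 s6=0 s4=0 clk=1 s2=0 s5=0
t10.Δ5 s3=0 s0=0 s1=0 s6=0 s4=1 clk=1 s2=0 s5=0
t10.Δ6 s3=0 s0=0 s1=0 s6=0 s4=0 clk=1 s2=0 s5=0
t11.Δ0 s3=0 s0=0 s1=0 s6=0 s4=0 clk=1 s2=0 s5=0
t11.Δ1 s3=0 s0=0 s1=0 s6=0 s4=0 clk=0 s2=0 s5=0
t12.Δ0 s3=0 s0=0 s1=0 s6=0 s4=0 clk=0 s2=0 s5=0
t12.Δ1 s3=0 s0=0 s1=0 s6=0 s4=0 clk=1 s2=0 s5=0
t12.Δ2 s3=0 s0=0 s1=0 s6=1 s4=0 clk=1 s2=0 s5=0
t12.Δ3 s3=0 s0=0 s1=1 s6=1 s4=0 clk=1 s2=1 s5=0
t12.Δ4 s3=1 s0=0 s1=0 s6=1 s4=1 clk=1 s2=1 s5=0
t12.Δ5 s3=0 s0=0 s1=0 s6=1 s4=0 clk=1 s2=1 s5=0
t12.Δ6 s3=0 s0=0 s1=0 s6=1 s4=1 clk=1 s2=1 s5=0
t13.Δ0 s3=0 s0=0 s1=0 s6=1 s4=1 clk=1 s2=1 s5=0
t13.Δ1 s3=0 s0=0 s1=0 s6=1 s4=1 clk=0 s2=1 s5=0
t14.Δ0 s3=0 s0=0 s1=0 s6=1 s4=1 clk=0 s2=1 s5=0
t14.Δ1 s3=0 s0=0 s1=0 s6=1 s4=1 clk=1 s2=1 s5=0
t14.Δ2 s3=0 s0=0 s1=0 s6=0 s4=1 clk=1 s2=1 s5=0
t14.Δ3 s3=0 s0=0 s1=1 s6=0 s4=1 clk=1 s2=0 s5=0
t14.Δ4 s3=1 s0=0 s1=0 s6=0 s4=0 clk=1 s2=0 s5=0
t14.Δ5 s3=0 s0=0 s1=0 s6=0 s4=1 clk=1 s2=0 s5=0
t14.Δ6 s3=0 s0=0 s1=0 s6=0 s4=0 clk=1 s2=0 s5=0

yes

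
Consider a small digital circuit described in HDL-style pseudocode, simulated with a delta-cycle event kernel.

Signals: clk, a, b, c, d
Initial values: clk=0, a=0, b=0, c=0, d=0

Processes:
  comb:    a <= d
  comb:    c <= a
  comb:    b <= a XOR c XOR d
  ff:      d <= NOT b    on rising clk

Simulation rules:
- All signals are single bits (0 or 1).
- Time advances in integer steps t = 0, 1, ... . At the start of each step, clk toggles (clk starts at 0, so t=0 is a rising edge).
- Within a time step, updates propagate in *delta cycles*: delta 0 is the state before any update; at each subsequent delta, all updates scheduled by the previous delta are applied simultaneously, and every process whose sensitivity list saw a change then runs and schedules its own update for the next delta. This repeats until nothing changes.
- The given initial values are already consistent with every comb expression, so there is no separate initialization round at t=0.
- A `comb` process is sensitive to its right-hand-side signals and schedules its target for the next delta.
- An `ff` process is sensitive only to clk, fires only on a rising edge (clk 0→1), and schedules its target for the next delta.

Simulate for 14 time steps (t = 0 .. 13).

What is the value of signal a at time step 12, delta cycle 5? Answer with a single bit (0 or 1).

1

t0.Δ0 a=0 b=0 clk=0 c=0 d=0
t0.Δ1 a=0 b=0 clk=1 c=0 d=0
t0.Δ2 a=0 b=0 clk=1 c=0 d=1
t0.Δ3 a=1 b=1 clk=1 c=0 d=1
t0.Δ4 a=1 b=0 clk=1 c=1 d=1
t0.Δ5 a=1 b=1 clk=1 c=1 d=1
t1.Δ0 a=1 b=1 clk=1 c=1 d=1
t1.Δ1 a=1 b=1 clk=0 c=1 d=1
t2.Δ0 a=1 b=1 clk=0 c=1 d=1
t2.Δ1 a=1 b=1 clk=1 c=1 d=1
t2.Δ2 a=1 b=1 clk=1 c=1 d=0
t2.Δ3 a=0 b=0 clk=1 c=1 d=0
t2.Δ4 a=0 b=1 clk=1 c=0 d=0
t2.Δ5 a=0 b=0 clk=1 c=0 d=0
t3.Δ0 a=0 b=0 clk=1 c=0 d=0
t3.Δ1 a=0 b=0 clk=0 c=0 d=0
t4.Δ0 a=0 b=0 clk=0 c=0 d=0
t4.Δ1 a=0 b=0 clk=1 c=0 d=0
t4.Δ2 a=0 b=0 clk=1 c=0 d=1
t4.Δ3 a=1 b=1 clk=1 c=0 d=1
t4.Δ4 a=1 b=0 clk=1 c=1 d=1
t4.Δ5 a=1 b=1 clk=1 c=1 d=1
t5.Δ0 a=1 b=1 clk=1 c=1 d=1
t5.Δ1 a=1 b=1 clk=0 c=1 d=1
t6.Δ0 a=1 b=1 clk=0 c=1 d=1
t6.Δ1 a=1 b=1 clk=1 c=1 d=1
t6.Δ2 a=1 b=1 clk=1 c=1 d=0
t6.Δ3 a=0 b=0 clk=1 c=1 d=0
t6.Δ4 a=0 b=1 clk=1 c=0 d=0
t6.Δ5 a=0 b=0 clk=1 c=0 d=0
t7.Δ0 a=0 b=0 clk=1 c=0 d=0
t7.Δ1 a=0 b=0 clk=0 c=0 d=0
t8.Δ0 a=0 b=0 clk=0 c=0 d=0
t8.Δ1 a=0 b=0 clk=1 c=0 d=0
t8.Δ2 a=0 b=0 clk=1 c=0 d=1
t8.Δ3 a=1 b=1 clk=1 c=0 d=1
t8.Δ4 a=1 b=0 clk=1 c=1 d=1
t8.Δ5 a=1 b=1 clk=1 c=1 d=1
t9.Δ0 a=1 b=1 clk=1 c=1 d=1
t9.Δ1 a=1 b=1 clk=0 c=1 d=1
t10.Δ0 a=1 b=1 clk=0 c=1 d=1
t10.Δ1 a=1 b=1 clk=1 c=1 d=1
t10.Δ2 a=1 b=1 clk=1 c=1 d=0
t10.Δ3 a=0 b=0 clk=1 c=1 d=0
t10.Δ4 a=0 b=1 clk=1 c=0 d=0
t10.Δ5 a=0 b=0 clk=1 c=0 d=0
t11.Δ0 a=0 b=0 clk=1 c=0 d=0
t11.Δ1 a=0 b=0 clk=0 c=0 d=0
t12.Δ0 a=0 b=0 clk=0 c=0 d=0
t12.Δ1 a=0 b=0 clk=1 c=0 d=0
t12.Δ2 a=0 b=0 clk=1 c=0 d=1
t12.Δ3 a=1 b=1 clk=1 c=0 d=1
t12.Δ4 a=1 b=0 clk=1 c=1 d=1
t12.Δ5 a=1 b=1 clk=1 c=1 d=1
t13.Δ0 a=1 b=1 clk=1 c=1 d=1
t13.Δ1 a=1 b=1 clk=0 c=1 d=1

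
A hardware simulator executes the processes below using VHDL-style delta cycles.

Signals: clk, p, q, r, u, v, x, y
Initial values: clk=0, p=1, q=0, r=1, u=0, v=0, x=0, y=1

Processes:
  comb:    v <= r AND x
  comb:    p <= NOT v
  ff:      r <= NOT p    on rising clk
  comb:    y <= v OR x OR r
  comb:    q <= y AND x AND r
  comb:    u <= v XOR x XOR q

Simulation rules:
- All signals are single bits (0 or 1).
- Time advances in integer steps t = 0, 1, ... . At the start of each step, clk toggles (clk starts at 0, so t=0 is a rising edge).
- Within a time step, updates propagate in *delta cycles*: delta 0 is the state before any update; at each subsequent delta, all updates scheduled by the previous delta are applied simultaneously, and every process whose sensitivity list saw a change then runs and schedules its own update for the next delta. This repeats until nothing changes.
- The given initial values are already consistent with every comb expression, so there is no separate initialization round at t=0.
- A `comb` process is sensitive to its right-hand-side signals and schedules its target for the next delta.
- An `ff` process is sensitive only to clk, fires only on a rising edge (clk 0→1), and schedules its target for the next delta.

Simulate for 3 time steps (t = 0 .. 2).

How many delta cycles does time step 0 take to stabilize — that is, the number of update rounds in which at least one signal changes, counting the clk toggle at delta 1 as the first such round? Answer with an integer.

[bits: x,u,v,clk,y,q,p,r]
t=0: Δ0=00001011 Δ1=00011011 Δ2=00011010 Δ3=00010010 | 3Δ
t=1: Δ0=00010010 Δ1=00000010 | 1Δ
t=2: Δ0=00000010 Δ1=00010010 | 1Δ

3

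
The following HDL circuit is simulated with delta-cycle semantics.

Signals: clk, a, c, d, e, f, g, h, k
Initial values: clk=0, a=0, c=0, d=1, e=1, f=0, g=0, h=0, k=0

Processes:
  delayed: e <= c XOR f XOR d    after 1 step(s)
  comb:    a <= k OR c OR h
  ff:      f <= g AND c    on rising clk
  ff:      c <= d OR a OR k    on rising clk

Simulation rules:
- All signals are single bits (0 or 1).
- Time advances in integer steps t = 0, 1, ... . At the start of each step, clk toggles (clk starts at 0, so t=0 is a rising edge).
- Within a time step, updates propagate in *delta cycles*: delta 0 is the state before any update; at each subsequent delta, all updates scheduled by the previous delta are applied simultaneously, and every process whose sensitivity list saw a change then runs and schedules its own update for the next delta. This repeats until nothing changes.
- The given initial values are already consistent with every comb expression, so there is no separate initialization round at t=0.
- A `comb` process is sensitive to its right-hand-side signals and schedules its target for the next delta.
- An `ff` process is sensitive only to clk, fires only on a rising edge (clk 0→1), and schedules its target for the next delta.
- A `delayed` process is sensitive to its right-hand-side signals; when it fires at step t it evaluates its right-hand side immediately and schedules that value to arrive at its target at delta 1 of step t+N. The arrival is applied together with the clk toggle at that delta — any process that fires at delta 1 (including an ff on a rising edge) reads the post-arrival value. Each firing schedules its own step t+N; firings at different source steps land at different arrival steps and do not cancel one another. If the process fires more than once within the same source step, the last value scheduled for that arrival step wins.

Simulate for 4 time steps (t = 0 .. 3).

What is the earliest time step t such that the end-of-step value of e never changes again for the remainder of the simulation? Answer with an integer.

t=0 Δ0: a=0 c=0 k=0 d=1 e=1 g=0 f=0 h=0 clk=0
  Δ1: clk:0→1
  Δ2: c:0→1
  Δ3: a:0→1
  (3Δ to stable)
t=1 Δ0: a=1 c=1 k=0 d=1 e=1 g=0 f=0 h=0 clk=1
  Δ1: e:1→0, clk:1→0
  (1Δ to stable)
t=2 Δ0: a=1 c=1 k=0 d=1 e=0 g=0 f=0 h=0 clk=0
  Δ1: clk:0→1
  (1Δ to stable)
t=3 Δ0: a=1 c=1 k=0 d=1 e=0 g=0 f=0 h=0 clk=1
  Δ1: clk:1→0
  (1Δ to stable)

1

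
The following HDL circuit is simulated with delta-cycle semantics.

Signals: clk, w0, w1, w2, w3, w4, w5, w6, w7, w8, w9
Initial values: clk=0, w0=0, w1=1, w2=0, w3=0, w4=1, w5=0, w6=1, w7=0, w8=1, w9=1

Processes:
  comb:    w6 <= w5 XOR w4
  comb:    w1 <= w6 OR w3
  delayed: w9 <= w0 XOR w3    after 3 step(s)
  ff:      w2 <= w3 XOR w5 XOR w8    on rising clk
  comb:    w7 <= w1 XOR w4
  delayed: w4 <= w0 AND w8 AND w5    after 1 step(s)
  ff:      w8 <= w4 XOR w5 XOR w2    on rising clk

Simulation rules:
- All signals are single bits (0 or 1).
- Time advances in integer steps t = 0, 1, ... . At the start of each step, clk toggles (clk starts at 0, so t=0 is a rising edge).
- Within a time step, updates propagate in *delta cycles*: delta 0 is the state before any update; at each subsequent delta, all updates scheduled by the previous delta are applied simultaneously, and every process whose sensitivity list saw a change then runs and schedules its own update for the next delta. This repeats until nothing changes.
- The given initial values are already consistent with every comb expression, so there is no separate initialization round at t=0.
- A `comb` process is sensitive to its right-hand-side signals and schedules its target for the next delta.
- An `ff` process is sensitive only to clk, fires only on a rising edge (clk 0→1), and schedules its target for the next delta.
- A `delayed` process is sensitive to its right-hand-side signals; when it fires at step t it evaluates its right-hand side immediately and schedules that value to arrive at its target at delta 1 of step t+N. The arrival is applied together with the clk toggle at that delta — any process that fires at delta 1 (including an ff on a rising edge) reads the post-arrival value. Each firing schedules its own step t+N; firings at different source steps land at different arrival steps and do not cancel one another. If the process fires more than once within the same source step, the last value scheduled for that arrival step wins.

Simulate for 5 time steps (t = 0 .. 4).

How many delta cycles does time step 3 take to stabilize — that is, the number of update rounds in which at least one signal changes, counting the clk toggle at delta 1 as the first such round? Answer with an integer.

[bits: w1,w7,w9,w6,w4,w8,clk,w5,w2,w0,w3]
t=0: Δ0=10111100000 Δ1=10111110000 Δ2=10111110100 | 2Δ
t=1: Δ0=10111110100 Δ1=10111100100 | 1Δ
t=2: Δ0=10111100100 Δ1=10111110100 Δ2=10111010100 | 2Δ
t=3: Δ0=10111010100 Δ1=10110000100 Δ2=11100000100 Δ3=01100000100 Δ4=00100000100 | 4Δ
t=4: Δ0=00100000100 Δ1=00100010100 Δ2=00100110000 | 2Δ

4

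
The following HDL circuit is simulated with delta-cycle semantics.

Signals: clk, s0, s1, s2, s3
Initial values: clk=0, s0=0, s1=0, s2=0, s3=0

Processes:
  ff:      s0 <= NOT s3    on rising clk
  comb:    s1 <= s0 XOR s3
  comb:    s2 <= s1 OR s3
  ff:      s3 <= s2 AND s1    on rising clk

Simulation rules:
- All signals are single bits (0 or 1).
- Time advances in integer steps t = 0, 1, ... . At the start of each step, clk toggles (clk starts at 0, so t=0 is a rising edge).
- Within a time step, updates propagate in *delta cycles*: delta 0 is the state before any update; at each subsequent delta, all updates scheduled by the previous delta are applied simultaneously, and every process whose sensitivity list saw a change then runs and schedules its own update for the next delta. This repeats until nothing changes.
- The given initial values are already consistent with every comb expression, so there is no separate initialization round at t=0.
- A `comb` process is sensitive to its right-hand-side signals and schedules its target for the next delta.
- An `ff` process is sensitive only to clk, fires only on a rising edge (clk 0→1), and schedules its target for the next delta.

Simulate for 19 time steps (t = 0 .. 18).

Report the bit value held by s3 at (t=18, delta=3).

t0.Δ0 s3=0 s0=0 s1=0 clk=0 s2=0
t0.Δ1 s3=0 s0=0 s1=0 clk=1 s2=0
t0.Δ2 s3=0 s0=1 s1=0 clk=1 s2=0
t0.Δ3 s3=0 s0=1 s1=1 clk=1 s2=0
t0.Δ4 s3=0 s0=1 s1=1 clk=1 s2=1
t1.Δ0 s3=0 s0=1 s1=1 clk=1 s2=1
t1.Δ1 s3=0 s0=1 s1=1 clk=0 s2=1
t2.Δ0 s3=0 s0=1 s1=1 clk=0 s2=1
t2.Δ1 s3=0 s0=1 s1=1 clk=1 s2=1
t2.Δ2 s3=1 s0=1 s1=1 clk=1 s2=1
t2.Δ3 s3=1 s0=1 s1=0 clk=1 s2=1
t3.Δ0 s3=1 s0=1 s1=0 clk=1 s2=1
t3.Δ1 s3=1 s0=1 s1=0 clk=0 s2=1
t4.Δ0 s3=1 s0=1 s1=0 clk=0 s2=1
t4.Δ1 s3=1 s0=1 s1=0 clk=1 s2=1
t4.Δ2 s3=0 s0=0 s1=0 clk=1 s2=1
t4.Δ3 s3=0 s0=0 s1=0 clk=1 s2=0
t5.Δ0 s3=0 s0=0 s1=0 clk=1 s2=0
t5.Δ1 s3=0 s0=0 s1=0 clk=0 s2=0
t6.Δ0 s3=0 s0=0 s1=0 clk=0 s2=0
t6.Δ1 s3=0 s0=0 s1=0 clk=1 s2=0
t6.Δ2 s3=0 s0=1 s1=0 clk=1 s2=0
t6.Δ3 s3=0 s0=1 s1=1 clk=1 s2=0
t6.Δ4 s3=0 s0=1 s1=1 clk=1 s2=1
t7.Δ0 s3=0 s0=1 s1=1 clk=1 s2=1
t7.Δ1 s3=0 s0=1 s1=1 clk=0 s2=1
t8.Δ0 s3=0 s0=1 s1=1 clk=0 s2=1
t8.Δ1 s3=0 s0=1 s1=1 clk=1 s2=1
t8.Δ2 s3=1 s0=1 s1=1 clk=1 s2=1
t8.Δ3 s3=1 s0=1 s1=0 clk=1 s2=1
t9.Δ0 s3=1 s0=1 s1=0 clk=1 s2=1
t9.Δ1 s3=1 s0=1 s1=0 clk=0 s2=1
t10.Δ0 s3=1 s0=1 s1=0 clk=0 s2=1
t10.Δ1 s3=1 s0=1 s1=0 clk=1 s2=1
t10.Δ2 s3=0 s0=0 s1=0 clk=1 s2=1
t10.Δ3 s3=0 s0=0 s1=0 clk=1 s2=0
t11.Δ0 s3=0 s0=0 s1=0 clk=1 s2=0
t11.Δ1 s3=0 s0=0 s1=0 clk=0 s2=0
t12.Δ0 s3=0 s0=0 s1=0 clk=0 s2=0
t12.Δ1 s3=0 s0=0 s1=0 clk=1 s2=0
t12.Δ2 s3=0 s0=1 s1=0 clk=1 s2=0
t12.Δ3 s3=0 s0=1 s1=1 clk=1 s2=0
t12.Δ4 s3=0 s0=1 s1=1 clk=1 s2=1
t13.Δ0 s3=0 s0=1 s1=1 clk=1 s2=1
t13.Δ1 s3=0 s0=1 s1=1 clk=0 s2=1
t14.Δ0 s3=0 s0=1 s1=1 clk=0 s2=1
t14.Δ1 s3=0 s0=1 s1=1 clk=1 s2=1
t14.Δ2 s3=1 s0=1 s1=1 clk=1 s2=1
t14.Δ3 s3=1 s0=1 s1=0 clk=1 s2=1
t15.Δ0 s3=1 s0=1 s1=0 clk=1 s2=1
t15.Δ1 s3=1 s0=1 s1=0 clk=0 s2=1
t16.Δ0 s3=1 s0=1 s1=0 clk=0 s2=1
t16.Δ1 s3=1 s0=1 s1=0 clk=1 s2=1
t16.Δ2 s3=0 s0=0 s1=0 clk=1 s2=1
t16.Δ3 s3=0 s0=0 s1=0 clk=1 s2=0
t17.Δ0 s3=0 s0=0 s1=0 clk=1 s2=0
t17.Δ1 s3=0 s0=0 s1=0 clk=0 s2=0
t18.Δ0 s3=0 s0=0 s1=0 clk=0 s2=0
t18.Δ1 s3=0 s0=0 s1=0 clk=1 s2=0
t18.Δ2 s3=0 s0=1 s1=0 clk=1 s2=0
t18.Δ3 s3=0 s0=1 s1=1 clk=1 s2=0
t18.Δ4 s3=0 s0=1 s1=1 clk=1 s2=1

0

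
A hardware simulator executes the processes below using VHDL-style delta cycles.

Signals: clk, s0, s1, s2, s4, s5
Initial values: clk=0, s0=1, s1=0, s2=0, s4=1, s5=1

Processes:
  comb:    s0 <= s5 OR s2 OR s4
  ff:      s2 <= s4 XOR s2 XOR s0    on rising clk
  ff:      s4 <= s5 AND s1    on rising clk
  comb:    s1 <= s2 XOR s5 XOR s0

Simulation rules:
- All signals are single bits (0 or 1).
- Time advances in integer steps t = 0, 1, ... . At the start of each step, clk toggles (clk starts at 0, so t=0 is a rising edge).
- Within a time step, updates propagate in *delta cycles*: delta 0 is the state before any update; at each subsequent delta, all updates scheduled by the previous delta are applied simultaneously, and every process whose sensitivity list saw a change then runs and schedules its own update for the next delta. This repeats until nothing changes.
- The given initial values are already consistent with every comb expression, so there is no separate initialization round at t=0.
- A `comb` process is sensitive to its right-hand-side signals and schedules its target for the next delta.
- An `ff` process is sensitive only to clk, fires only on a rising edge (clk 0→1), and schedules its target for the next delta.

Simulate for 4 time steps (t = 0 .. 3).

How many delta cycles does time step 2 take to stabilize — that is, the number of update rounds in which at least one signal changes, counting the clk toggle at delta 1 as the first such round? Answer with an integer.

[bits: s4,s5,clk,s0,s2,s1]
t=0: Δ0=110100 Δ1=111100 Δ2=011100 | 2Δ
t=1: Δ0=011100 Δ1=010100 | 1Δ
t=2: Δ0=010100 Δ1=011100 Δ2=011110 Δ3=011111 | 3Δ
t=3: Δ0=011111 Δ1=010111 | 1Δ

3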